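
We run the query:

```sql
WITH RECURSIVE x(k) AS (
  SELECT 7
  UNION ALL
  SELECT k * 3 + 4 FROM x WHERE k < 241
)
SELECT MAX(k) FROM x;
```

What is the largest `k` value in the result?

241

Base: k=7.
Iteration 1: 7 < 241 holds -> k = 7 * 3 + 4 = 25.
Iteration 2: 25 < 241 holds -> k = 25 * 3 + 4 = 79.
Iteration 3: 79 < 241 holds -> k = 79 * 3 + 4 = 241.
Iteration 4: 241 < 241 fails; recursion stops.
k values: 7, 25, 79, 241; the maximum is 241.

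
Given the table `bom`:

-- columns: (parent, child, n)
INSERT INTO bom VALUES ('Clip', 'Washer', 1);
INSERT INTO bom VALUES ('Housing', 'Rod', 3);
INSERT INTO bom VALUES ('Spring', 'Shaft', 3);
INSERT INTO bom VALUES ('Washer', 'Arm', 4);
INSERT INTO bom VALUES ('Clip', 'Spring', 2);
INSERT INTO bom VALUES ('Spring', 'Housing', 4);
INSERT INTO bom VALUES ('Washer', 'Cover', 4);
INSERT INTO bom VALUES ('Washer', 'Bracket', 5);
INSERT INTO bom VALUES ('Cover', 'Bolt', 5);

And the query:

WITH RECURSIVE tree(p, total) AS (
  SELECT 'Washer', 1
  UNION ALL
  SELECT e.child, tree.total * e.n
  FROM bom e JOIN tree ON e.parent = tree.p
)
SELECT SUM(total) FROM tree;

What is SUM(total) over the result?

Base: (Washer, total=1).
Iteration 1: components of {Washer} -> Arm = 1*4 = 4, Bracket = 1*5 = 5, Cover = 1*4 = 4.
Iteration 2: components of {Arm,Bracket,Cover} -> Bolt = 4*5 = 20.
Iteration 3: no further components; recursion stops.
SUM(total) = 1 + 4 + 4 + 5 + 20 = 34.

34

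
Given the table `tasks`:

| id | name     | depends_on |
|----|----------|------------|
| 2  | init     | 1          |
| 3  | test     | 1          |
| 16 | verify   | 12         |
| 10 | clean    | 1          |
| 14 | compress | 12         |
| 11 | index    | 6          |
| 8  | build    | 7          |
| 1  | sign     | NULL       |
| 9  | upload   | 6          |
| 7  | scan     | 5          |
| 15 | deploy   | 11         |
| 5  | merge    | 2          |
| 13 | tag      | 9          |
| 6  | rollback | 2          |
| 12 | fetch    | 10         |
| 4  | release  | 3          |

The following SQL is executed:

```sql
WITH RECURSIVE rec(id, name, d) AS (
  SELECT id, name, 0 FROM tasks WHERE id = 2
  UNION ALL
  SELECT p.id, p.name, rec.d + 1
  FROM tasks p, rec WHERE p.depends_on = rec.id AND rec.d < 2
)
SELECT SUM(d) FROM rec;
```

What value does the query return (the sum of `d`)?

Base: id=2 (init) at d 0.
Iteration 1: rows with depends_on in {2} -> merge (id 5, d 1), rollback (id 6, d 1).
Iteration 2: rows with depends_on in {5,6} -> scan (id 7, d 2), upload (id 9, d 2), index (id 11, d 2).
Iteration 3: d < 2 fails for all current rows; recursion stops.
SUM(d) = 0 + 1 + 1 + 2 + 2 + 2 = 8.

8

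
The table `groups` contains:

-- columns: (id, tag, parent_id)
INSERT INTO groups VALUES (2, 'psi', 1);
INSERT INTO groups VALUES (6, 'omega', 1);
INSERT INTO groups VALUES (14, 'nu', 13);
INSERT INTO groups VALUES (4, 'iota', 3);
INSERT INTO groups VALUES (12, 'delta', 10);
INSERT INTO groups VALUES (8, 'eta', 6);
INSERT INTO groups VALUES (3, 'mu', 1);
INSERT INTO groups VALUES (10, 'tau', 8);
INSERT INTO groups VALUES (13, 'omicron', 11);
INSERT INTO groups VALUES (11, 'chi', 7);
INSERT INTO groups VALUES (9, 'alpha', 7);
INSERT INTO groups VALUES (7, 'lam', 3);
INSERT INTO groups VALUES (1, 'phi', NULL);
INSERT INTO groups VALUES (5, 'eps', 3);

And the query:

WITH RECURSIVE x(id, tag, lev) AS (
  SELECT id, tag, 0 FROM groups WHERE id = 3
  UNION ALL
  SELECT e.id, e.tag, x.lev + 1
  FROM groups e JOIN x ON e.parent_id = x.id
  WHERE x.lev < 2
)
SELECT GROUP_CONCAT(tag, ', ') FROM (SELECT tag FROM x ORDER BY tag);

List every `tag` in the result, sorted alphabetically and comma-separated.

alpha, chi, eps, iota, lam, mu

Base: id=3 (mu) at lev 0.
Iteration 1: rows with parent_id in {3} -> iota (id 4, lev 1), eps (id 5, lev 1), lam (id 7, lev 1).
Iteration 2: rows with parent_id in {4,5,7} -> alpha (id 9, lev 2), chi (id 11, lev 2).
Iteration 3: lev < 2 fails for all current rows; recursion stops.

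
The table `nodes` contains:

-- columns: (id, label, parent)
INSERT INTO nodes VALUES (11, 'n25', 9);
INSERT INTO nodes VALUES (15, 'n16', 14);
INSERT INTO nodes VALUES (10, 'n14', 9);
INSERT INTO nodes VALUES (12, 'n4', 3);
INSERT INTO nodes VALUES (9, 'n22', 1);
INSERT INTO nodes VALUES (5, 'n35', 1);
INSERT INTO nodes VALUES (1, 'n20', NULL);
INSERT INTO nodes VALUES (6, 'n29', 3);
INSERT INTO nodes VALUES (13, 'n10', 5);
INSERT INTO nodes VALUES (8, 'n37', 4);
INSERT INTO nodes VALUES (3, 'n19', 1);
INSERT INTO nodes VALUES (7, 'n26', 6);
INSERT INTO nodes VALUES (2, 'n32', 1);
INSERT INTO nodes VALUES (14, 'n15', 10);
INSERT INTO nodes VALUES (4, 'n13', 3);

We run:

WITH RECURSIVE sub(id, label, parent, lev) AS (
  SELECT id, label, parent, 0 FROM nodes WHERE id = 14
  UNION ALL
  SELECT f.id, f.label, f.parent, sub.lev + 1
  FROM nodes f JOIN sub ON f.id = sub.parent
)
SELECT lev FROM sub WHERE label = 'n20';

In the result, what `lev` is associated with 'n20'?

3

Base: id=14 (n15), parent=10, lev 0.
Iteration 1: join on id=10 -> n14 (id 10, parent=9, lev 1).
Iteration 2: join on id=9 -> n22 (id 9, parent=1, lev 2).
Iteration 3: join on id=1 -> n20 (id 1, parent=NULL, lev 3).
Iteration 4: parent is NULL; no match; recursion stops.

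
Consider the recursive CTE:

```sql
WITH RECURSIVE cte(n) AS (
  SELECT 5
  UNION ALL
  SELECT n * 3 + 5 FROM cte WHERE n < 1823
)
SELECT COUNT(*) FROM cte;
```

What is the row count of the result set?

7

Base: n=5.
Iteration 1: 5 < 1823 holds -> n = 5 * 3 + 5 = 20.
Iteration 2: 20 < 1823 holds -> n = 20 * 3 + 5 = 65.
Iteration 3: 65 < 1823 holds -> n = 65 * 3 + 5 = 200.
Iteration 4: 200 < 1823 holds -> n = 200 * 3 + 5 = 605.
Iteration 5: 605 < 1823 holds -> n = 605 * 3 + 5 = 1820.
Iteration 6: 1820 < 1823 holds -> n = 1820 * 3 + 5 = 5465.
Iteration 7: 5465 < 1823 fails; recursion stops.
Total rows emitted: 7.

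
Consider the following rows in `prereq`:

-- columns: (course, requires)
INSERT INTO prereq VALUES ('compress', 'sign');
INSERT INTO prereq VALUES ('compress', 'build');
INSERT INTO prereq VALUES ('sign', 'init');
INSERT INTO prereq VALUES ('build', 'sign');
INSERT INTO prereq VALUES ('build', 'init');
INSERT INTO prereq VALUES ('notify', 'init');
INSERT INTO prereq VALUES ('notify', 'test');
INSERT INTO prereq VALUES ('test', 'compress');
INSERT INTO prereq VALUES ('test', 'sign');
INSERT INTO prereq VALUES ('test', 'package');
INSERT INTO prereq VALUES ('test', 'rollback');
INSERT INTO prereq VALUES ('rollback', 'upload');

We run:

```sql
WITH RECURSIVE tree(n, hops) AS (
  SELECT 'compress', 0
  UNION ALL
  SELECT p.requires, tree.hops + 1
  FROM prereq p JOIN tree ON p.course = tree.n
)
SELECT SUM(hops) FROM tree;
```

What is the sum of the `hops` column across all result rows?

11

Base: (compress, hops=0).
Iteration 1: edges from {compress} -> (build, hops=1), (sign, hops=1).
Iteration 2: edges from {build,sign} -> (init, hops=2) x2, (sign, hops=2). [UNION ALL keeps all 3 new rows, including repeats]
Iteration 3: edges from {init,sign} -> (init, hops=3).
Iteration 4: no outgoing edges from {init}; recursion stops.
SUM(hops) = 0 + 1 + 1 + 2 + 2 + 2 + 3 = 11.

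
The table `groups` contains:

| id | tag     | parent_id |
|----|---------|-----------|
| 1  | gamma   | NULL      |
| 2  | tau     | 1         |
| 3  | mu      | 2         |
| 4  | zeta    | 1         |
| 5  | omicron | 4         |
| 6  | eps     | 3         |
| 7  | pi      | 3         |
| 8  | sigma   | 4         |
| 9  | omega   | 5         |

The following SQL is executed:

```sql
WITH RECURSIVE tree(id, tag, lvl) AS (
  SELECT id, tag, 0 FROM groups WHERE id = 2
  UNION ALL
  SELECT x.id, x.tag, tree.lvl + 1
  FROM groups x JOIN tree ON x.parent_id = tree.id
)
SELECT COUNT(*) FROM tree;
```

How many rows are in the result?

4

Base: id=2 (tau) at lvl 0.
Iteration 1: rows with parent_id in {2} -> mu (id 3, lvl 1).
Iteration 2: rows with parent_id in {3} -> eps (id 6, lvl 2), pi (id 7, lvl 2).
Iteration 3: no rows with parent_id in {6,7}; recursion stops.
Total rows emitted: 4.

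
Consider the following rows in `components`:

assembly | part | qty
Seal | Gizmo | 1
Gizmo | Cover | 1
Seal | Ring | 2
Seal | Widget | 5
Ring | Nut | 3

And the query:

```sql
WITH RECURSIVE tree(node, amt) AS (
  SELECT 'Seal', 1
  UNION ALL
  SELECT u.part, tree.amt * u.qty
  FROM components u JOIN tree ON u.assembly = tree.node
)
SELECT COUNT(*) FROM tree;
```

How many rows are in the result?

6

Base: (Seal, amt=1).
Iteration 1: components of {Seal} -> Gizmo = 1*1 = 1, Ring = 1*2 = 2, Widget = 1*5 = 5.
Iteration 2: components of {Gizmo,Ring,Widget} -> Cover = 1*1 = 1, Nut = 2*3 = 6.
Iteration 3: no further components; recursion stops.
Total rows emitted: 6.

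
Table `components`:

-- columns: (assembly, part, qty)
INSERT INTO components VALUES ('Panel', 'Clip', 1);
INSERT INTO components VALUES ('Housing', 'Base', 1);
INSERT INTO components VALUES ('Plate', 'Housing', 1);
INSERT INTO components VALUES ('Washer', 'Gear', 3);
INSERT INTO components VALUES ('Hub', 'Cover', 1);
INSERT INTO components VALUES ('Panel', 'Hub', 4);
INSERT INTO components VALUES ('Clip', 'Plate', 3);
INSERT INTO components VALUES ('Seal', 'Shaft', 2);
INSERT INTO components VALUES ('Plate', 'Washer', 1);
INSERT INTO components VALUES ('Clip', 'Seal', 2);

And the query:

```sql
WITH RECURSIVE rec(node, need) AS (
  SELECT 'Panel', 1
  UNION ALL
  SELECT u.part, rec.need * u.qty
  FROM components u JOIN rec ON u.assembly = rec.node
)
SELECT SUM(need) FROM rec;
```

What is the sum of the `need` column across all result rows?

Base: (Panel, need=1).
Iteration 1: components of {Panel} -> Clip = 1*1 = 1, Hub = 1*4 = 4.
Iteration 2: components of {Clip,Hub} -> Cover = 4*1 = 4, Plate = 1*3 = 3, Seal = 1*2 = 2.
Iteration 3: components of {Cover,Plate,Seal} -> Housing = 3*1 = 3, Shaft = 2*2 = 4, Washer = 3*1 = 3.
Iteration 4: components of {Housing,Shaft,Washer} -> Base = 3*1 = 3, Gear = 3*3 = 9.
Iteration 5: no further components; recursion stops.
SUM(need) = 1 + 4 + 1 + 4 + 3 + 2 + 3 + 3 + 4 + 3 + 9 = 37.

37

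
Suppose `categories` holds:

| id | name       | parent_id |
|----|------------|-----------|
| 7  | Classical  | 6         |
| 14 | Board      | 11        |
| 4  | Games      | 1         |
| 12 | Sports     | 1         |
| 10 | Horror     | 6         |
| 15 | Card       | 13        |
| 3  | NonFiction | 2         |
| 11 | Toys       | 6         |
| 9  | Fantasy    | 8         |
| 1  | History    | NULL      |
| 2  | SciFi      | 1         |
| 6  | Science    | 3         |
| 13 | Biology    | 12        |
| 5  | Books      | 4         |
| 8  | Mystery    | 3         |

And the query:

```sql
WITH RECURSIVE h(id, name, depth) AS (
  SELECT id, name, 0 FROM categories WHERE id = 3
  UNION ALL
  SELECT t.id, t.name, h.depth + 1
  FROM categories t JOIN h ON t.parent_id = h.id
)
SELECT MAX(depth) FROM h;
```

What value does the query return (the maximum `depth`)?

3

Base: id=3 (NonFiction) at depth 0.
Iteration 1: rows with parent_id in {3} -> Science (id 6, depth 1), Mystery (id 8, depth 1).
Iteration 2: rows with parent_id in {6,8} -> Classical (id 7, depth 2), Fantasy (id 9, depth 2), Horror (id 10, depth 2), Toys (id 11, depth 2).
Iteration 3: rows with parent_id in {7,9,10,11} -> Board (id 14, depth 3).
Iteration 4: no rows with parent_id in {14}; recursion stops.
depth values: 0, 1, 1, 2, 2, 2, 2, 3; the maximum is 3.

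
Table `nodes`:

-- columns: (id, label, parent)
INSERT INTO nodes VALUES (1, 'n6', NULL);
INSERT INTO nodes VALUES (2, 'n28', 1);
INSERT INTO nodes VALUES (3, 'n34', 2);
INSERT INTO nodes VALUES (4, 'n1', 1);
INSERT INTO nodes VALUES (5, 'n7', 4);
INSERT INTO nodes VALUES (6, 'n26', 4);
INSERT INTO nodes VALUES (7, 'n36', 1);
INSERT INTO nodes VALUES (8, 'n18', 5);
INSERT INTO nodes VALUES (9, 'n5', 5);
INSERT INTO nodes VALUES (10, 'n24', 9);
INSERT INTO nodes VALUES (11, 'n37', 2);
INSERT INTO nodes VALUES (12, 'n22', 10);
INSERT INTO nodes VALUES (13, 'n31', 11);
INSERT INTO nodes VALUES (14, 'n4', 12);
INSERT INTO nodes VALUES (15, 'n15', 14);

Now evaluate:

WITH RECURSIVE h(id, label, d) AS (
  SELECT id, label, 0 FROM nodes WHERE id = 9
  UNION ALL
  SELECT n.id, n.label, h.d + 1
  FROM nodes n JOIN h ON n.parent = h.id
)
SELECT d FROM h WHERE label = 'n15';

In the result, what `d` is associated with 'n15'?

4

Base: id=9 (n5) at d 0.
Iteration 1: rows with parent in {9} -> n24 (id 10, d 1).
Iteration 2: rows with parent in {10} -> n22 (id 12, d 2).
Iteration 3: rows with parent in {12} -> n4 (id 14, d 3).
Iteration 4: rows with parent in {14} -> n15 (id 15, d 4).
Iteration 5: no rows with parent in {15}; recursion stops.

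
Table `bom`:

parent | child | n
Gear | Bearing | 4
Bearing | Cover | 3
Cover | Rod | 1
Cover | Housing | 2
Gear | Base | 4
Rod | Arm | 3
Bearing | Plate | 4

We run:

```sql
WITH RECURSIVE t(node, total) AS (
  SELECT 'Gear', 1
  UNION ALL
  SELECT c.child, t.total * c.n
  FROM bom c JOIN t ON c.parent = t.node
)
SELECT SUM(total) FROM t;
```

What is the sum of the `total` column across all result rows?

Base: (Gear, total=1).
Iteration 1: components of {Gear} -> Base = 1*4 = 4, Bearing = 1*4 = 4.
Iteration 2: components of {Base,Bearing} -> Cover = 4*3 = 12, Plate = 4*4 = 16.
Iteration 3: components of {Cover,Plate} -> Housing = 12*2 = 24, Rod = 12*1 = 12.
Iteration 4: components of {Housing,Rod} -> Arm = 12*3 = 36.
Iteration 5: no further components; recursion stops.
SUM(total) = 1 + 4 + 4 + 12 + 16 + 12 + 24 + 36 = 109.

109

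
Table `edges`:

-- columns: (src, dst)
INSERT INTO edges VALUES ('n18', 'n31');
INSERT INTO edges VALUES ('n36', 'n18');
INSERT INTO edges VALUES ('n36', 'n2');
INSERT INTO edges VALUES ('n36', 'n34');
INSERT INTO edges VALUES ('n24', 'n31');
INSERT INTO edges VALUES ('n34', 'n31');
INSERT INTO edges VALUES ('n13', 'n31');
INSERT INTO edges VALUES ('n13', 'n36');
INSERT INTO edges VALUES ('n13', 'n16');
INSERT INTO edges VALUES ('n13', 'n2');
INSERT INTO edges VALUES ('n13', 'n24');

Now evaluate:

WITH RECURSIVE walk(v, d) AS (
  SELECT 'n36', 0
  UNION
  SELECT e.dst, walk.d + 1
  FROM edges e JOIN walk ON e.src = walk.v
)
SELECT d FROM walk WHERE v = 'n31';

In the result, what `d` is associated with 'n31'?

Base: (n36, d=0).
Iteration 1: edges from {n36} -> (n18, d=1), (n2, d=1), (n34, d=1).
Iteration 2: edges from {n18,n2,n34} -> (n31, d=2). [UNION drops 1 duplicate row(s)]
Iteration 3: no outgoing edges from {n31}; recursion stops.

2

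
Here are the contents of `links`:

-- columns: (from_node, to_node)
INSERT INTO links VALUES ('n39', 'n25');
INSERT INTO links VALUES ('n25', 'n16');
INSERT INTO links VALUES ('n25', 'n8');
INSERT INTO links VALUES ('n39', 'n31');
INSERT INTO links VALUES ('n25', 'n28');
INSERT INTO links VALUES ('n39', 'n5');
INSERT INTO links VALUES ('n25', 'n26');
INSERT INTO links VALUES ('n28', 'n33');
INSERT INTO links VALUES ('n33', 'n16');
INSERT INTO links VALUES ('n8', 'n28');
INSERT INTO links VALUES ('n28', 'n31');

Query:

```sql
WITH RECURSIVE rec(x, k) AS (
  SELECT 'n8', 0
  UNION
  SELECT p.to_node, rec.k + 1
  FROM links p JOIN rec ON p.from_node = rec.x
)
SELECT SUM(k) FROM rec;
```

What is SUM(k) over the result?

Base: (n8, k=0).
Iteration 1: edges from {n8} -> (n28, k=1).
Iteration 2: edges from {n28} -> (n31, k=2), (n33, k=2).
Iteration 3: edges from {n31,n33} -> (n16, k=3).
Iteration 4: no outgoing edges from {n16}; recursion stops.
SUM(k) = 0 + 1 + 2 + 2 + 3 = 8.

8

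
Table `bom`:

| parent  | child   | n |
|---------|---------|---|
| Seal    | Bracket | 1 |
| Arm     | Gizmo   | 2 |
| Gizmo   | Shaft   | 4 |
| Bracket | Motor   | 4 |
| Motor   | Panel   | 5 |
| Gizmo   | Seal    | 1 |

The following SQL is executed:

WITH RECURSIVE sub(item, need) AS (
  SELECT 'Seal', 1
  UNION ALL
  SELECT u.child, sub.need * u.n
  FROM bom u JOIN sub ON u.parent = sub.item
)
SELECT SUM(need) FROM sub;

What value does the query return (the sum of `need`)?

26

Base: (Seal, need=1).
Iteration 1: components of {Seal} -> Bracket = 1*1 = 1.
Iteration 2: components of {Bracket} -> Motor = 1*4 = 4.
Iteration 3: components of {Motor} -> Panel = 4*5 = 20.
Iteration 4: no further components; recursion stops.
SUM(need) = 1 + 1 + 4 + 20 = 26.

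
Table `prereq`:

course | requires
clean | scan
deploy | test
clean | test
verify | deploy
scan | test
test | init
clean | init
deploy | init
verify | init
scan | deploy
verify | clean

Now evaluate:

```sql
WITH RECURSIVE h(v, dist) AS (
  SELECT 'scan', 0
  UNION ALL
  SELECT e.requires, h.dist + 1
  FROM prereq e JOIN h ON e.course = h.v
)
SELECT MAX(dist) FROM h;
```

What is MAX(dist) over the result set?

Base: (scan, dist=0).
Iteration 1: edges from {scan} -> (deploy, dist=1), (test, dist=1).
Iteration 2: edges from {deploy,test} -> (init, dist=2) x2, (test, dist=2). [UNION ALL keeps all 3 new rows, including repeats]
Iteration 3: edges from {init,test} -> (init, dist=3).
Iteration 4: no outgoing edges from {init}; recursion stops.
dist values: 0, 1, 1, 2, 2, 2, 3; the maximum is 3.

3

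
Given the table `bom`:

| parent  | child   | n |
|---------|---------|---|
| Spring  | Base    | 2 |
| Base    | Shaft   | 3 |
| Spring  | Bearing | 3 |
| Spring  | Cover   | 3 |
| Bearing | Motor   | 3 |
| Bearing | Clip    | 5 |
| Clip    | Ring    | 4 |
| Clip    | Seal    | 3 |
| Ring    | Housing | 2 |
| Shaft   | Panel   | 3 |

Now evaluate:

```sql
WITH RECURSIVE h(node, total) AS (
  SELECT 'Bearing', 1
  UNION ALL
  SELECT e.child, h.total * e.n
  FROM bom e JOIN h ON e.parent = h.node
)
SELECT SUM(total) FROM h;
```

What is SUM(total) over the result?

84

Base: (Bearing, total=1).
Iteration 1: components of {Bearing} -> Clip = 1*5 = 5, Motor = 1*3 = 3.
Iteration 2: components of {Clip,Motor} -> Ring = 5*4 = 20, Seal = 5*3 = 15.
Iteration 3: components of {Ring,Seal} -> Housing = 20*2 = 40.
Iteration 4: no further components; recursion stops.
SUM(total) = 1 + 3 + 5 + 20 + 15 + 40 = 84.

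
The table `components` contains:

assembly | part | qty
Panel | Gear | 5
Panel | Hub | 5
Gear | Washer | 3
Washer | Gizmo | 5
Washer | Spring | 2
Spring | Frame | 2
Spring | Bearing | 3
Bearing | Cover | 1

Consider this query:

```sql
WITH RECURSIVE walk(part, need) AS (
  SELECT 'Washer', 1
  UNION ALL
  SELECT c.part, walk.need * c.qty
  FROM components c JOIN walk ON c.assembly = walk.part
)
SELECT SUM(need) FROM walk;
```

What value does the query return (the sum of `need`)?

24

Base: (Washer, need=1).
Iteration 1: components of {Washer} -> Gizmo = 1*5 = 5, Spring = 1*2 = 2.
Iteration 2: components of {Gizmo,Spring} -> Bearing = 2*3 = 6, Frame = 2*2 = 4.
Iteration 3: components of {Bearing,Frame} -> Cover = 6*1 = 6.
Iteration 4: no further components; recursion stops.
SUM(need) = 1 + 5 + 2 + 4 + 6 + 6 = 24.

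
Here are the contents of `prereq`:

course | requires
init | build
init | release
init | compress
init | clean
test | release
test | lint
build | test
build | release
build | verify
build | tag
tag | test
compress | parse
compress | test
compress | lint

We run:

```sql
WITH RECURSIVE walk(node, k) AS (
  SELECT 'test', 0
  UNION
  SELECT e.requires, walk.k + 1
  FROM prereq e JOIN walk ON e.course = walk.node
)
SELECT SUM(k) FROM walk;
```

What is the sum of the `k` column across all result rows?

2

Base: (test, k=0).
Iteration 1: edges from {test} -> (lint, k=1), (release, k=1).
Iteration 2: no outgoing edges from {lint,release}; recursion stops.
SUM(k) = 0 + 1 + 1 = 2.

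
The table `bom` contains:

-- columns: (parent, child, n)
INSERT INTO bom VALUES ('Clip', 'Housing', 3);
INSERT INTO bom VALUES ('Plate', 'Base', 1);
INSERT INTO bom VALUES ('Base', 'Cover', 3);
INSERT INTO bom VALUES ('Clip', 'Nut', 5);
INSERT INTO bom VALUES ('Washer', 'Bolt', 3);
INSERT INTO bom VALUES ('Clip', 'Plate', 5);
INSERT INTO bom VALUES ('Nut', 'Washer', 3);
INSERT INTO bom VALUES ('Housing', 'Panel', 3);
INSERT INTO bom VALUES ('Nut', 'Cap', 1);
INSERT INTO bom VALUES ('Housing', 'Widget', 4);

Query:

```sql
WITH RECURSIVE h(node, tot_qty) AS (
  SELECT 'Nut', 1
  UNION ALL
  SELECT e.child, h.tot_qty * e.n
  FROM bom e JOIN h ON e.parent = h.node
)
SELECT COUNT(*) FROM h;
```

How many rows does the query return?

Base: (Nut, tot_qty=1).
Iteration 1: components of {Nut} -> Cap = 1*1 = 1, Washer = 1*3 = 3.
Iteration 2: components of {Cap,Washer} -> Bolt = 3*3 = 9.
Iteration 3: no further components; recursion stops.
Total rows emitted: 4.

4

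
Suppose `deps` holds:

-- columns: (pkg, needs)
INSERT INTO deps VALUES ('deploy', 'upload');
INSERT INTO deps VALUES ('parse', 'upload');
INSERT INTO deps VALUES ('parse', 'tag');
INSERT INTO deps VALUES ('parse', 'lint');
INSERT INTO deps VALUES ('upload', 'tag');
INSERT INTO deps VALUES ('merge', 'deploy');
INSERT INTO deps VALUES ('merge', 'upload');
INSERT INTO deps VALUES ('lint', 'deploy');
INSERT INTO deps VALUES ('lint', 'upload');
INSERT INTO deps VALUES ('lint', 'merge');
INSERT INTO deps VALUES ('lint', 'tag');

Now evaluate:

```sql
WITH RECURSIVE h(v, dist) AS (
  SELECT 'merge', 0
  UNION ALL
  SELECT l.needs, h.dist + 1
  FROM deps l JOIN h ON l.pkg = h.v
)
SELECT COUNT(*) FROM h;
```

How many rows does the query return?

6

Base: (merge, dist=0).
Iteration 1: edges from {merge} -> (deploy, dist=1), (upload, dist=1).
Iteration 2: edges from {deploy,upload} -> (tag, dist=2), (upload, dist=2).
Iteration 3: edges from {tag,upload} -> (tag, dist=3).
Iteration 4: no outgoing edges from {tag}; recursion stops.
Total rows emitted: 6.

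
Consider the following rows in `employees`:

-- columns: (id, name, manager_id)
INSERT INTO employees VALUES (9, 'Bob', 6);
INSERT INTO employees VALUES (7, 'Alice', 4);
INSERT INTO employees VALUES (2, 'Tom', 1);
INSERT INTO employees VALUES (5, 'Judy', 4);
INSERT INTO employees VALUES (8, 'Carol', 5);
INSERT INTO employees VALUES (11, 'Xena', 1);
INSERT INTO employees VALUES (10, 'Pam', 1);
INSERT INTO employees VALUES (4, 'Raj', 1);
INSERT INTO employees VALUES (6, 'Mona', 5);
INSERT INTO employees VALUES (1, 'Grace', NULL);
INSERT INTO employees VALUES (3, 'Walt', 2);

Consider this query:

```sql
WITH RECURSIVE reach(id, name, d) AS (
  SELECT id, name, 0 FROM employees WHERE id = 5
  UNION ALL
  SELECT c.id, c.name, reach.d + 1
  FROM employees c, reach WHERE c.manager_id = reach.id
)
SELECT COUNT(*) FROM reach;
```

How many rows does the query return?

4

Base: id=5 (Judy) at d 0.
Iteration 1: rows with manager_id in {5} -> Mona (id 6, d 1), Carol (id 8, d 1).
Iteration 2: rows with manager_id in {6,8} -> Bob (id 9, d 2).
Iteration 3: no rows with manager_id in {9}; recursion stops.
Total rows emitted: 4.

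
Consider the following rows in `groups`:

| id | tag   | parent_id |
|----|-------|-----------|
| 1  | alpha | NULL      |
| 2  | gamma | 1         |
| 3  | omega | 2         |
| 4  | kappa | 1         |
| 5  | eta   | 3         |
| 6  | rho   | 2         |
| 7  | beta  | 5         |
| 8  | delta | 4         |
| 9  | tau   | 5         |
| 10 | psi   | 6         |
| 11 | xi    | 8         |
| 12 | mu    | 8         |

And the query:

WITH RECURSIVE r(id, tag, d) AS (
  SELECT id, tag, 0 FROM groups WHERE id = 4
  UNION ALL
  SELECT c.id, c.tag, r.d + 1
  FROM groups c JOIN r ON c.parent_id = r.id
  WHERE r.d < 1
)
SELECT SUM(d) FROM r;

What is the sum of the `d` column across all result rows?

Base: id=4 (kappa) at d 0.
Iteration 1: rows with parent_id in {4} -> delta (id 8, d 1).
Iteration 2: d < 1 fails for all current rows; recursion stops.
SUM(d) = 0 + 1 = 1.

1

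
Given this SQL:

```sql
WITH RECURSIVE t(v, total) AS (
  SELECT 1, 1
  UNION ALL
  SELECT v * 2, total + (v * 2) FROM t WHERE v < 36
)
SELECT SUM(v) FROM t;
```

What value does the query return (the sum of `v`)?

127

Base: v=1, total=1.
Iteration 1: 1 < 36 holds -> v = 1 * 2 = 2, total = 1 + 2 = 3.
Iteration 2: 2 < 36 holds -> v = 2 * 2 = 4, total = 3 + 4 = 7.
Iteration 3: 4 < 36 holds -> v = 4 * 2 = 8, total = 7 + 8 = 15.
Iteration 4: 8 < 36 holds -> v = 8 * 2 = 16, total = 15 + 16 = 31.
Iteration 5: 16 < 36 holds -> v = 16 * 2 = 32, total = 31 + 32 = 63.
Iteration 6: 32 < 36 holds -> v = 32 * 2 = 64, total = 63 + 64 = 127.
Iteration 7: 64 < 36 fails; recursion stops.
SUM(v) = 1 + 2 + 4 + 8 + 16 + 32 + 64 = 127.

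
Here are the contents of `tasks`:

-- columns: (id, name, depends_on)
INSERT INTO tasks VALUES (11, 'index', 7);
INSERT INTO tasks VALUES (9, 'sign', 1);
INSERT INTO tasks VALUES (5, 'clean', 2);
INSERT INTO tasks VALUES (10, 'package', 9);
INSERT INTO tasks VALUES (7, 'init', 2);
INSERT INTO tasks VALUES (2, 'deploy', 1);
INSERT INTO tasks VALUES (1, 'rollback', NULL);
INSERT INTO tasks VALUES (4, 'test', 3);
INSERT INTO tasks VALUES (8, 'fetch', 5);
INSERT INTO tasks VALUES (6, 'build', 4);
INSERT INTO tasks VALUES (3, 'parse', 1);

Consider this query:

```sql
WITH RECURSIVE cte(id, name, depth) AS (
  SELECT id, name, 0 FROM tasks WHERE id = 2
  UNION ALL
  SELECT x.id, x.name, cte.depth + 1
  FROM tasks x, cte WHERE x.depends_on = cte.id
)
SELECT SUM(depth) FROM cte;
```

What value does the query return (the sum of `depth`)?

6

Base: id=2 (deploy) at depth 0.
Iteration 1: rows with depends_on in {2} -> clean (id 5, depth 1), init (id 7, depth 1).
Iteration 2: rows with depends_on in {5,7} -> fetch (id 8, depth 2), index (id 11, depth 2).
Iteration 3: no rows with depends_on in {8,11}; recursion stops.
SUM(depth) = 0 + 1 + 1 + 2 + 2 = 6.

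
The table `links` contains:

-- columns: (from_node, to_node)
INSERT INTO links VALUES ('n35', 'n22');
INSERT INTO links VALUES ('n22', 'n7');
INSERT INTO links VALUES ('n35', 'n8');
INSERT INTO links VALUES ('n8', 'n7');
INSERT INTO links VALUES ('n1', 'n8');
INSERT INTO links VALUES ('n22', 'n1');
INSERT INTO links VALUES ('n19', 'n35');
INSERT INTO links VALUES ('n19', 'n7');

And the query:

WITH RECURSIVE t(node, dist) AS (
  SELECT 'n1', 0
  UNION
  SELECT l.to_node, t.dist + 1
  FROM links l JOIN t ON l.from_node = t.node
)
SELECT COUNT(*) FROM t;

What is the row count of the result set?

Base: (n1, dist=0).
Iteration 1: edges from {n1} -> (n8, dist=1).
Iteration 2: edges from {n8} -> (n7, dist=2).
Iteration 3: no outgoing edges from {n7}; recursion stops.
Total rows emitted: 3.

3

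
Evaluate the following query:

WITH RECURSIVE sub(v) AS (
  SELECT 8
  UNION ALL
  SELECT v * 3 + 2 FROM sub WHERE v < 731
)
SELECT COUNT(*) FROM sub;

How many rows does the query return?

6

Base: v=8.
Iteration 1: 8 < 731 holds -> v = 8 * 3 + 2 = 26.
Iteration 2: 26 < 731 holds -> v = 26 * 3 + 2 = 80.
Iteration 3: 80 < 731 holds -> v = 80 * 3 + 2 = 242.
Iteration 4: 242 < 731 holds -> v = 242 * 3 + 2 = 728.
Iteration 5: 728 < 731 holds -> v = 728 * 3 + 2 = 2186.
Iteration 6: 2186 < 731 fails; recursion stops.
Total rows emitted: 6.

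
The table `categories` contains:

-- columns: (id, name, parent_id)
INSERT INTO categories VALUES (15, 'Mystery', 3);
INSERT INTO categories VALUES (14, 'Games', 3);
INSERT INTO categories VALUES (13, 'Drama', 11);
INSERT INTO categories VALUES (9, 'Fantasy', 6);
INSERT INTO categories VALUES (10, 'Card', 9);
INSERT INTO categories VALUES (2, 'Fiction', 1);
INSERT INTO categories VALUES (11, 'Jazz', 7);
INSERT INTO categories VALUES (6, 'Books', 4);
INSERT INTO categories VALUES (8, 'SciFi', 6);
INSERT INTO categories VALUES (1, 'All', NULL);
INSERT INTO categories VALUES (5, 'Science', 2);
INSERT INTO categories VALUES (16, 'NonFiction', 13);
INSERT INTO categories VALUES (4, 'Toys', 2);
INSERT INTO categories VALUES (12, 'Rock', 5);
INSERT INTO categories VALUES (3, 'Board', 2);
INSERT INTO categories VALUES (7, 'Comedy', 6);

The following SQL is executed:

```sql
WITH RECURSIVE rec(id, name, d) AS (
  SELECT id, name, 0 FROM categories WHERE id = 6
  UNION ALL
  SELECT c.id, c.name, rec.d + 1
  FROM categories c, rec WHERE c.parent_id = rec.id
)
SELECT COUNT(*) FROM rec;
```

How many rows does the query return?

8

Base: id=6 (Books) at d 0.
Iteration 1: rows with parent_id in {6} -> Comedy (id 7, d 1), SciFi (id 8, d 1), Fantasy (id 9, d 1).
Iteration 2: rows with parent_id in {7,8,9} -> Card (id 10, d 2), Jazz (id 11, d 2).
Iteration 3: rows with parent_id in {10,11} -> Drama (id 13, d 3).
Iteration 4: rows with parent_id in {13} -> NonFiction (id 16, d 4).
Iteration 5: no rows with parent_id in {16}; recursion stops.
Total rows emitted: 8.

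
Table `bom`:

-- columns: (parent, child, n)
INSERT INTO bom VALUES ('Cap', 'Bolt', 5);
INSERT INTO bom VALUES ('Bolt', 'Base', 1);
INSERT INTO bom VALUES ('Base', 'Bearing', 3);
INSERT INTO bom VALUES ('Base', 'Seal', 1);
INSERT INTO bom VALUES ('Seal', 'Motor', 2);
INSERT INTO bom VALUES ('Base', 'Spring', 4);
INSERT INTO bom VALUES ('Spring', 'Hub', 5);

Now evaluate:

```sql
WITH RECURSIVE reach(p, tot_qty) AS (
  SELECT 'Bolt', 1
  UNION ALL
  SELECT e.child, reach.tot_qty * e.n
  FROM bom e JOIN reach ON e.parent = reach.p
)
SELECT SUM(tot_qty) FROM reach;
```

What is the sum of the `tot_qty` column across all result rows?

Base: (Bolt, tot_qty=1).
Iteration 1: components of {Bolt} -> Base = 1*1 = 1.
Iteration 2: components of {Base} -> Bearing = 1*3 = 3, Seal = 1*1 = 1, Spring = 1*4 = 4.
Iteration 3: components of {Bearing,Seal,Spring} -> Hub = 4*5 = 20, Motor = 1*2 = 2.
Iteration 4: no further components; recursion stops.
SUM(tot_qty) = 1 + 1 + 3 + 1 + 4 + 2 + 20 = 32.

32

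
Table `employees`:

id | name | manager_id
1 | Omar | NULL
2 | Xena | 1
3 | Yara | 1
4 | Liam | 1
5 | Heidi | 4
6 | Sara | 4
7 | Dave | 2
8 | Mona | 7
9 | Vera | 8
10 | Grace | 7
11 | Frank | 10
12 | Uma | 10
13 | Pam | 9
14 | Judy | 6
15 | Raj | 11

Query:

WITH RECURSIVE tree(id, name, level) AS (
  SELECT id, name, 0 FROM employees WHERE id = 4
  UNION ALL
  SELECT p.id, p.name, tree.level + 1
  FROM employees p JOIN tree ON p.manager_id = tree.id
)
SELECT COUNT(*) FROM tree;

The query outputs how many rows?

4

Base: id=4 (Liam) at level 0.
Iteration 1: rows with manager_id in {4} -> Heidi (id 5, level 1), Sara (id 6, level 1).
Iteration 2: rows with manager_id in {5,6} -> Judy (id 14, level 2).
Iteration 3: no rows with manager_id in {14}; recursion stops.
Total rows emitted: 4.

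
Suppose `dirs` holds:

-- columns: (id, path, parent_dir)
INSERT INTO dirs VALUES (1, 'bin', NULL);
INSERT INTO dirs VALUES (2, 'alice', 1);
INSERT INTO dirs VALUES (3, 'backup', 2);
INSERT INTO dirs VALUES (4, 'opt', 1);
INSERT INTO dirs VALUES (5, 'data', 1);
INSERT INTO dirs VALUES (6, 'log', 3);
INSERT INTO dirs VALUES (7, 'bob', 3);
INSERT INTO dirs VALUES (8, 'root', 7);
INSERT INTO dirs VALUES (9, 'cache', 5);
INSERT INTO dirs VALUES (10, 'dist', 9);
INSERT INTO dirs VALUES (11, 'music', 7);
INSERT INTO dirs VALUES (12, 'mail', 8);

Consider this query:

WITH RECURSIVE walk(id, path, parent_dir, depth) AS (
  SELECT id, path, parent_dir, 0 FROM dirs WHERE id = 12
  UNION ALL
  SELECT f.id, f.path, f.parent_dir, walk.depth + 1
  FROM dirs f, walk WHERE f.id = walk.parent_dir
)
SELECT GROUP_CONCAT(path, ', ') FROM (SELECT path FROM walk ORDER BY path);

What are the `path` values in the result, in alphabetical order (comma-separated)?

alice, backup, bin, bob, mail, root

Base: id=12 (mail), parent_dir=8, depth 0.
Iteration 1: join on id=8 -> root (id 8, parent_dir=7, depth 1).
Iteration 2: join on id=7 -> bob (id 7, parent_dir=3, depth 2).
Iteration 3: join on id=3 -> backup (id 3, parent_dir=2, depth 3).
Iteration 4: join on id=2 -> alice (id 2, parent_dir=1, depth 4).
Iteration 5: join on id=1 -> bin (id 1, parent_dir=NULL, depth 5).
Iteration 6: parent_dir is NULL; no match; recursion stops.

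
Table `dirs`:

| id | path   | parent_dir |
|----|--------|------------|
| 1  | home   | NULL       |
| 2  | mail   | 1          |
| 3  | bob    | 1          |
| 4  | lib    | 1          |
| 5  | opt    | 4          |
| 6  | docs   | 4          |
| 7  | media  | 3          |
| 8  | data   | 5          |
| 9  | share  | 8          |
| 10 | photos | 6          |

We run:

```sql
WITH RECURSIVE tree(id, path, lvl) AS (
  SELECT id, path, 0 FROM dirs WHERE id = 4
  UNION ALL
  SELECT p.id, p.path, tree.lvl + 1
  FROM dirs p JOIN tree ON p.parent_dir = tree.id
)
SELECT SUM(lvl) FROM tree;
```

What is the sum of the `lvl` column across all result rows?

9

Base: id=4 (lib) at lvl 0.
Iteration 1: rows with parent_dir in {4} -> opt (id 5, lvl 1), docs (id 6, lvl 1).
Iteration 2: rows with parent_dir in {5,6} -> data (id 8, lvl 2), photos (id 10, lvl 2).
Iteration 3: rows with parent_dir in {8,10} -> share (id 9, lvl 3).
Iteration 4: no rows with parent_dir in {9}; recursion stops.
SUM(lvl) = 0 + 1 + 1 + 2 + 2 + 3 = 9.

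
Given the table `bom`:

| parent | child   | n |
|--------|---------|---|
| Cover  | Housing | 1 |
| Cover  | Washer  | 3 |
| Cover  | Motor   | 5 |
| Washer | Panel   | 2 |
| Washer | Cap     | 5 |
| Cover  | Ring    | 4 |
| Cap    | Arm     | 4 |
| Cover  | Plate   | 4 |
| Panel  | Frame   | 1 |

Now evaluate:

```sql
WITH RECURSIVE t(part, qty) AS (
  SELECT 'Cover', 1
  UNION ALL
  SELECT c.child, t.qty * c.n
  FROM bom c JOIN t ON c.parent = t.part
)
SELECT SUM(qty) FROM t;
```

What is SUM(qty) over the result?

Base: (Cover, qty=1).
Iteration 1: components of {Cover} -> Housing = 1*1 = 1, Motor = 1*5 = 5, Plate = 1*4 = 4, Ring = 1*4 = 4, Washer = 1*3 = 3.
Iteration 2: components of {Housing,Motor,Plate,Ring,Washer} -> Cap = 3*5 = 15, Panel = 3*2 = 6.
Iteration 3: components of {Cap,Panel} -> Arm = 15*4 = 60, Frame = 6*1 = 6.
Iteration 4: no further components; recursion stops.
SUM(qty) = 1 + 1 + 3 + 5 + 4 + 4 + 6 + 15 + 6 + 60 = 105.

105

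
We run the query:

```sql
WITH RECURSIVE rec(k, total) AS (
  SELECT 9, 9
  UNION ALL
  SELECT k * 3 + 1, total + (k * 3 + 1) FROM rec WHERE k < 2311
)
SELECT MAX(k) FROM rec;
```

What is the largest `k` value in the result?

Base: k=9, total=9.
Iteration 1: 9 < 2311 holds -> k = 9 * 3 + 1 = 28, total = 9 + 28 = 37.
Iteration 2: 28 < 2311 holds -> k = 28 * 3 + 1 = 85, total = 37 + 85 = 122.
Iteration 3: 85 < 2311 holds -> k = 85 * 3 + 1 = 256, total = 122 + 256 = 378.
Iteration 4: 256 < 2311 holds -> k = 256 * 3 + 1 = 769, total = 378 + 769 = 1147.
Iteration 5: 769 < 2311 holds -> k = 769 * 3 + 1 = 2308, total = 1147 + 2308 = 3455.
Iteration 6: 2308 < 2311 holds -> k = 2308 * 3 + 1 = 6925, total = 3455 + 6925 = 10380.
Iteration 7: 6925 < 2311 fails; recursion stops.
k values: 9, 28, 85, 256, 769, 2308, 6925; the maximum is 6925.

6925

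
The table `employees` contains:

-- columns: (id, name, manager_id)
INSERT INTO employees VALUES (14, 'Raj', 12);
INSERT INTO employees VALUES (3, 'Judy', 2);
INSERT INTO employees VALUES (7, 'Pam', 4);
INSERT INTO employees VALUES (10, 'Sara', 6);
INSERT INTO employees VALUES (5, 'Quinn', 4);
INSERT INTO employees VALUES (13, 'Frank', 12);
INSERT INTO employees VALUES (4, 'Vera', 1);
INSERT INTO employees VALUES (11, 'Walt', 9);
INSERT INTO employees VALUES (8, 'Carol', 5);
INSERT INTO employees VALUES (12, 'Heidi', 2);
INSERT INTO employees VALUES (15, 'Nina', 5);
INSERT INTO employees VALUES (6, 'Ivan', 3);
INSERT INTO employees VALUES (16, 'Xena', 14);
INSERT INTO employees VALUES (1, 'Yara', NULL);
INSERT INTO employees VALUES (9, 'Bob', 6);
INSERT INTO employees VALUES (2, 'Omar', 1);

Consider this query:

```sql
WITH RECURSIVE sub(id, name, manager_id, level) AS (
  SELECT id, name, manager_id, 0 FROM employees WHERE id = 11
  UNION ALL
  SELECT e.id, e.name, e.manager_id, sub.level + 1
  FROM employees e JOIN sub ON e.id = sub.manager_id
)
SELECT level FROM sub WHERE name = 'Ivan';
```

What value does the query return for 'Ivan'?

2

Base: id=11 (Walt), manager_id=9, level 0.
Iteration 1: join on id=9 -> Bob (id 9, manager_id=6, level 1).
Iteration 2: join on id=6 -> Ivan (id 6, manager_id=3, level 2).
Iteration 3: join on id=3 -> Judy (id 3, manager_id=2, level 3).
Iteration 4: join on id=2 -> Omar (id 2, manager_id=1, level 4).
Iteration 5: join on id=1 -> Yara (id 1, manager_id=NULL, level 5).
Iteration 6: manager_id is NULL; no match; recursion stops.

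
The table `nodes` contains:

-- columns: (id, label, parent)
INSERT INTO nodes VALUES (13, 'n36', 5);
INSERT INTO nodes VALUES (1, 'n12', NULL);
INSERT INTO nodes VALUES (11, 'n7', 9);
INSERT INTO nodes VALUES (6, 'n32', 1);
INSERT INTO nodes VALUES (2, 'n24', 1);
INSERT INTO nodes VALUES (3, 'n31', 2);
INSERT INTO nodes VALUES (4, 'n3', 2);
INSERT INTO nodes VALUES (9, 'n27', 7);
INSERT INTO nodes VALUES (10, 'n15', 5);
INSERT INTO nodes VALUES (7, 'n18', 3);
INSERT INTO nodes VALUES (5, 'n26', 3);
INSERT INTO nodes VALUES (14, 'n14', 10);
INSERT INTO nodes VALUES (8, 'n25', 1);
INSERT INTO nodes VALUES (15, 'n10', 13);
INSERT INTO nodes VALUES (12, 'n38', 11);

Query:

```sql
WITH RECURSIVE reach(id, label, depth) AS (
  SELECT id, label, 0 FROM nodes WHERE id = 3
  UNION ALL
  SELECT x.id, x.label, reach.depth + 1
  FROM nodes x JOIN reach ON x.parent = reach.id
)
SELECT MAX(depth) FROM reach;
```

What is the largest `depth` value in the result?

4

Base: id=3 (n31) at depth 0.
Iteration 1: rows with parent in {3} -> n26 (id 5, depth 1), n18 (id 7, depth 1).
Iteration 2: rows with parent in {5,7} -> n27 (id 9, depth 2), n15 (id 10, depth 2), n36 (id 13, depth 2).
Iteration 3: rows with parent in {9,10,13} -> n7 (id 11, depth 3), n14 (id 14, depth 3), n10 (id 15, depth 3).
Iteration 4: rows with parent in {11,14,15} -> n38 (id 12, depth 4).
Iteration 5: no rows with parent in {12}; recursion stops.
depth values: 0, 1, 1, 2, 2, 2, 3, 3, 3, 4; the maximum is 4.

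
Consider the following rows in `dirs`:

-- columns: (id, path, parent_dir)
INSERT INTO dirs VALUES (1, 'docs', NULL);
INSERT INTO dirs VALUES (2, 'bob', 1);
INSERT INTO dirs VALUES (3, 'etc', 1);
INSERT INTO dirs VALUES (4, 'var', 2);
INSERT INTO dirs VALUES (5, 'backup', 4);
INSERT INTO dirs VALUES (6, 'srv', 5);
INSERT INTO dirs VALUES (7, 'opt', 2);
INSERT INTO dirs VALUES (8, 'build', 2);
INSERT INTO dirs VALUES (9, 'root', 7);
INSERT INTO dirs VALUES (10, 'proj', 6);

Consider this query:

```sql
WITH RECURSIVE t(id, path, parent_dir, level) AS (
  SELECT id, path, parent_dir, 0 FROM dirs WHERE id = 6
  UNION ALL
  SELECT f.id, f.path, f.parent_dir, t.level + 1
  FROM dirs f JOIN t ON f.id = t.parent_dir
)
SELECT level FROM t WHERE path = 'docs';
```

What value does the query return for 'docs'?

Base: id=6 (srv), parent_dir=5, level 0.
Iteration 1: join on id=5 -> backup (id 5, parent_dir=4, level 1).
Iteration 2: join on id=4 -> var (id 4, parent_dir=2, level 2).
Iteration 3: join on id=2 -> bob (id 2, parent_dir=1, level 3).
Iteration 4: join on id=1 -> docs (id 1, parent_dir=NULL, level 4).
Iteration 5: parent_dir is NULL; no match; recursion stops.

4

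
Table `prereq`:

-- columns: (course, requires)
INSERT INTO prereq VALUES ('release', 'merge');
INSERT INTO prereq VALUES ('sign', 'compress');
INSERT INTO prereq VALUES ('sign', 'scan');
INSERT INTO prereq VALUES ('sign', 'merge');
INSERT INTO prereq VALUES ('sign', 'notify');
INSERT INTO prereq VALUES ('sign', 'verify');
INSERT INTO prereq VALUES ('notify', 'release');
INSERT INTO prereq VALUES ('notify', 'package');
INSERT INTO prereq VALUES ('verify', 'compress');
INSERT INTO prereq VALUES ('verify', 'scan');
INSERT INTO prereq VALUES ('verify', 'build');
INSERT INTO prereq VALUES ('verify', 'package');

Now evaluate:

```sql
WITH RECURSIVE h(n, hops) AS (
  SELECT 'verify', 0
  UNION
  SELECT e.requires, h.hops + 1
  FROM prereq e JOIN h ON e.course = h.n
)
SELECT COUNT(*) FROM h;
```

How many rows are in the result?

5

Base: (verify, hops=0).
Iteration 1: edges from {verify} -> (build, hops=1), (compress, hops=1), (package, hops=1), (scan, hops=1).
Iteration 2: no outgoing edges from {build,compress,package,scan}; recursion stops.
Total rows emitted: 5.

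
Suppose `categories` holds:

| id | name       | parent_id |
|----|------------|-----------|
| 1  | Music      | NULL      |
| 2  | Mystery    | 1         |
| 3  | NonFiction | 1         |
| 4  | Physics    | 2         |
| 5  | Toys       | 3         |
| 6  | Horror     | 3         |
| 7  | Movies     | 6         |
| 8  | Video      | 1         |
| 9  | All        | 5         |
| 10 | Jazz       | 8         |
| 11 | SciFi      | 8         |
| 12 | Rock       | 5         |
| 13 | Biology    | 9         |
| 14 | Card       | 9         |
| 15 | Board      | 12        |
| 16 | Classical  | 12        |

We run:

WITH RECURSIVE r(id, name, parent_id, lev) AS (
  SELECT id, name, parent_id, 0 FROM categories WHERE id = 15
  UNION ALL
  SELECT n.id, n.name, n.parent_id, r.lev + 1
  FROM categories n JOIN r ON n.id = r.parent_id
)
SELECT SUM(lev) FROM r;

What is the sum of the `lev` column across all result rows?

10

Base: id=15 (Board), parent_id=12, lev 0.
Iteration 1: join on id=12 -> Rock (id 12, parent_id=5, lev 1).
Iteration 2: join on id=5 -> Toys (id 5, parent_id=3, lev 2).
Iteration 3: join on id=3 -> NonFiction (id 3, parent_id=1, lev 3).
Iteration 4: join on id=1 -> Music (id 1, parent_id=NULL, lev 4).
Iteration 5: parent_id is NULL; no match; recursion stops.
SUM(lev) = 0 + 1 + 2 + 3 + 4 = 10.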